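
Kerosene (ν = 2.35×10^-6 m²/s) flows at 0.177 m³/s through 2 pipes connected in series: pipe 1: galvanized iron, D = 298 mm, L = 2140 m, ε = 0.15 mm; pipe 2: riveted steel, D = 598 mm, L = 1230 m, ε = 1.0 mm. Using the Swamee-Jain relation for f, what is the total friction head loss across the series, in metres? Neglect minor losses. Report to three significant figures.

Pipe 1: V = 2.538 m/s, Re = 3.22×10^5, ε/D = 5.03×10^-4, f = 0.01826, h_1 = f(L/D)V²/2g = 43.04 m
Pipe 2: V = 0.6302 m/s, Re = 1.60×10^5, ε/D = 0.00167, f = 0.02376, h_2 = f(L/D)V²/2g = 0.9893 m
Series → Q common, losses add: H = Σh = 44.03 m

H ≈ 44.0 m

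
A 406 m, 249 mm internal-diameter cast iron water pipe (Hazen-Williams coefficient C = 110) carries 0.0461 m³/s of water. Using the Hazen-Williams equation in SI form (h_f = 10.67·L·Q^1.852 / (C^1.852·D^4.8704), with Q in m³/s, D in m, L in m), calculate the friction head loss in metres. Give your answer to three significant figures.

h_f = 10.67·406·0.0461^1.852 / (110^1.852·0.249^4.8704) = 2.099 m

h_f ≈ 2.10 m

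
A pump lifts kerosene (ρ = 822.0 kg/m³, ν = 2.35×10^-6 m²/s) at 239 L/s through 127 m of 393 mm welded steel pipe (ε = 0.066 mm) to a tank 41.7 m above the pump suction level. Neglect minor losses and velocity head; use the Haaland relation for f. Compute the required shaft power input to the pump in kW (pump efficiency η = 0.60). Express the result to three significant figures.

V = 4Q/(πD²) = 1.970 m/s; Re = 3.29×10^5; ε/D = 1.68×10^-4; f = 0.01563
h_f = f(L/D)V²/2g = 0.9996 m
Total head H = z + h_f = 41.7 + 0.9996 = 42.70 m
P_hyd = ρgQH = 822.0·9.81·0.239·42.70 = 82.29 kW
P_shaft = P_hyd/η = 82.29/0.60 = 137.2 kW

P_shaft ≈ 137 kW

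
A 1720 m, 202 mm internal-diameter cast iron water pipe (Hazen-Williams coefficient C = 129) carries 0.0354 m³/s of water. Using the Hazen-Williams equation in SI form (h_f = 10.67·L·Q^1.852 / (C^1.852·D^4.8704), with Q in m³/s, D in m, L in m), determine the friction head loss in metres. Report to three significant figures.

h_f = 10.67·1720·0.0354^1.852 / (129^1.852·0.202^4.8704) = 11.24 m

h_f ≈ 11.2 m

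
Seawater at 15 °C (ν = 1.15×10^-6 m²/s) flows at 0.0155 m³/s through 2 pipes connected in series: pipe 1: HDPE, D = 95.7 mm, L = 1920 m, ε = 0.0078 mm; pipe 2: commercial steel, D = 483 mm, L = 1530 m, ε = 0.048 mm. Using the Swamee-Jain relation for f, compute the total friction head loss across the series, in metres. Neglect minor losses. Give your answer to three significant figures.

Pipe 1: V = 2.155 m/s, Re = 1.79×10^5, ε/D = 8.15×10^-5, f = 0.01654, h_1 = f(L/D)V²/2g = 78.52 m
Pipe 2: V = 0.08460 m/s, Re = 3.55×10^4, ε/D = 9.94×10^-5, f = 0.02279, h_2 = f(L/D)V²/2g = 0.02633 m
Series → Q common, losses add: H = Σh = 78.54 m

H ≈ 78.5 m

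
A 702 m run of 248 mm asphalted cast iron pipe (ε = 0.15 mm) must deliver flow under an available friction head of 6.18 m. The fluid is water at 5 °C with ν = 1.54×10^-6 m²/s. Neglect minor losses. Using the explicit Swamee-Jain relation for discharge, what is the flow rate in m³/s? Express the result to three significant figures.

Swamee-Jain (Type II): Q = -0.965·√(gD⁵h_f/L)·ln[ε/(3.7D) + √(3.17ν²L/(gD³h_f))]
√(gD⁵h_f/L) = √(9.81·0.248⁵·6.18/702) = 0.009001
ε/(3.7D) = 1.63×10^-4; √(3.17ν²L/(gD³h_f)) = 7.55×10^-5
Q = -0.965·0.009001·ln(2.390×10^-4) = 0.07243 m³/s
Check: V = 1.50 m/s, Re = 2.41×10^5, f = 0.01919, h_f = 6.22 m ≈ 6.18 m ✓

Q ≈ 0.0724 m³/s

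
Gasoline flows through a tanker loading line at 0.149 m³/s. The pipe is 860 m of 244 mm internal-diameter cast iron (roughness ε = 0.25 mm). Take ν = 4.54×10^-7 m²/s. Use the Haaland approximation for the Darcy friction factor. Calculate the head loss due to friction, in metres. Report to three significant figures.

h_f ≈ 36.4 m

V = 4Q/(πD²) = 4·0.149/(π·0.244²) = 3.187 m/s
Re = VD/ν = 3.187·0.244/4.54×10^-7 = 1.71×10^6 → turbulent
ε/D = 0.25/244 = 0.00102
Haaland: f = 0.01995
h_f = f(L/D)V²/(2g) = 0.01995·(860/0.244)·3.187²/(2·9.81) = 36.38 m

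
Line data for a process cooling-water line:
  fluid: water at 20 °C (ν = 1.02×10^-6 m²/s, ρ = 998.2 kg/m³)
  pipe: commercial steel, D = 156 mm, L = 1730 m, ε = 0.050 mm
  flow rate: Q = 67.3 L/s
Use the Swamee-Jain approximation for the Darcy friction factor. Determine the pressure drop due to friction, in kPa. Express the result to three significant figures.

Δp ≈ 1130 kPa

V = 4Q/(πD²) = 4·0.0673/(π·0.156²) = 3.521 m/s
Re = VD/ν = 3.521·0.156/1.02×10^-6 = 5.39×10^5 → turbulent
ε/D = 0.050/156 = 3.21×10^-4
Swamee-Jain: f = 0.01645
h_f = f(L/D)V²/(2g) = 0.01645·(1730/0.156)·3.521²/(2·9.81) = 115.3 m
Δp = ρg·h_f = 998.2·9.81·115.3 = 1129 kPa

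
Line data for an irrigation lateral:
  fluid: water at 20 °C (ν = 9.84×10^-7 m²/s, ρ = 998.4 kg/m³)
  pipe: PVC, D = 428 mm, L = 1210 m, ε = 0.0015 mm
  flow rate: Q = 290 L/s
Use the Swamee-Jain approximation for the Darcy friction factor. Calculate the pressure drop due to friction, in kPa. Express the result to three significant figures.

V = 4Q/(πD²) = 4·0.290/(π·0.428²) = 2.016 m/s
Re = VD/ν = 2.016·0.428/9.84×10^-7 = 8.77×10^5 → turbulent
ε/D = 0.0015/428 = 3.50×10^-6
Swamee-Jain: f = 0.01195
h_f = f(L/D)V²/(2g) = 0.01195·(1210/0.428)·2.016²/(2·9.81) = 6.996 m
Δp = ρg·h_f = 998.4·9.81·6.996 = 68.52 kPa

Δp ≈ 68.5 kPa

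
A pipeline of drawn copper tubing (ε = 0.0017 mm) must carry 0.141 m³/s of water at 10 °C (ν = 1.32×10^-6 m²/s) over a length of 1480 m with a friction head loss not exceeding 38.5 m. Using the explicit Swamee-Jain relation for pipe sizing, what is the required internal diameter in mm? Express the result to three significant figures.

Swamee-Jain (Type III): D = 0.66·[ε^1.25·(LQ²/(gh_f))^4.75 + ν·Q^9.4·(L/(gh_f))^5.2]^0.04
LQ²/(gh_f) = 0.07791; L/(gh_f) = 3.919
Term 1 = ε^1.25·(…)^4.75 = 3.33×10^-13; Term 2 = ν·Q^9.4·(…)^5.2 = 1.61×10^-11
D = 0.66·(3.33×10^-13 + 1.61×10^-11)^0.04 = 0.2445 m = 244 mm
Check: V = 3.00 m/s, Re = 5.56×10^5, f = 0.01296, h_f = 36.1 m ≈ 38.5 m ✓

D ≈ 244 mm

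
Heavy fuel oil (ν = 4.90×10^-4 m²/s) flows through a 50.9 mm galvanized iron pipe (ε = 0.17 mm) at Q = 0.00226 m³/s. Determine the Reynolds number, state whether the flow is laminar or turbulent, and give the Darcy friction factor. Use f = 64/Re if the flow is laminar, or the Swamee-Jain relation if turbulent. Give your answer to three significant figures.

V = 4Q/(πD²) = 1.111 m/s
Re = VD/ν = 1.111·0.0509/4.90×10^-4 = 115
Re < 2300 → laminar → f = 64/Re = 0.5547

Re ≈ 115; laminar; f = 64/Re ≈ 0.555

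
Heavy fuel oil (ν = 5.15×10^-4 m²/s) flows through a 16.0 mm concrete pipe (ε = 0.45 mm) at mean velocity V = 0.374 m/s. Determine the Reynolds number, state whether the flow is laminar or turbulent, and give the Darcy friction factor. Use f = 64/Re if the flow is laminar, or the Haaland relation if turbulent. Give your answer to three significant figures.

Re ≈ 11.6; laminar; f = 64/Re ≈ 5.51

Re = VD/ν = 0.3740·0.0160/5.15×10^-4 = 11.6
Re < 2300 → laminar → f = 64/Re = 5.508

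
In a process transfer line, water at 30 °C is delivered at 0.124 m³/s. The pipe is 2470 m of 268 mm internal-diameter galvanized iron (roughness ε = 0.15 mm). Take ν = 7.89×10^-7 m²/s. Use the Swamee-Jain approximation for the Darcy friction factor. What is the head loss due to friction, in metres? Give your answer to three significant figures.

h_f ≈ 40.5 m

V = 4Q/(πD²) = 4·0.124/(π·0.268²) = 2.198 m/s
Re = VD/ν = 2.198·0.268/7.89×10^-7 = 7.47×10^5 → turbulent
ε/D = 0.15/268 = 5.60×10^-4
Swamee-Jain: f = 0.01785
h_f = f(L/D)V²/(2g) = 0.01785·(2470/0.268)·2.198²/(2·9.81) = 40.52 m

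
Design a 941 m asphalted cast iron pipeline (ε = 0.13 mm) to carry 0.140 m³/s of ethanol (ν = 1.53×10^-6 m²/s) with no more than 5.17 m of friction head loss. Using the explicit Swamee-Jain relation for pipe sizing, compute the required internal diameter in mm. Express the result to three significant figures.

Swamee-Jain (Type III): D = 0.66·[ε^1.25·(LQ²/(gh_f))^4.75 + ν·Q^9.4·(L/(gh_f))^5.2]^0.04
LQ²/(gh_f) = 0.3637; L/(gh_f) = 18.55
Term 1 = ε^1.25·(…)^4.75 = 1.14×10^-7; Term 2 = ν·Q^9.4·(…)^5.2 = 5.68×10^-8
D = 0.66·(1.14×10^-7 + 5.68×10^-8)^0.04 = 0.3538 m = 354 mm
Check: V = 1.42 m/s, Re = 3.29×10^5, f = 0.01739, h_f = 4.78 m ≈ 5.17 m ✓

D ≈ 354 mm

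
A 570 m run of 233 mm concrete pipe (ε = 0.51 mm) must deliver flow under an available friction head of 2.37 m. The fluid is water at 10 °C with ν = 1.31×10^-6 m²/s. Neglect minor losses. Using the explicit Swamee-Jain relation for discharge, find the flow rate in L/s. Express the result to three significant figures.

Swamee-Jain (Type II): Q = -0.965·√(gD⁵h_f/L)·ln[ε/(3.7D) + √(3.17ν²L/(gD³h_f))]
√(gD⁵h_f/L) = √(9.81·0.233⁵·2.37/570) = 0.005293
ε/(3.7D) = 5.92×10^-4; √(3.17ν²L/(gD³h_f)) = 1.03×10^-4
Q = -0.965·0.005293·ln(6.943×10^-4) = 0.03714 m³/s
Check: V = 0.871 m/s, Re = 1.55×10^5, f = 0.02525, h_f = 2.39 m ≈ 2.37 m ✓

Q ≈ 37.1 L/s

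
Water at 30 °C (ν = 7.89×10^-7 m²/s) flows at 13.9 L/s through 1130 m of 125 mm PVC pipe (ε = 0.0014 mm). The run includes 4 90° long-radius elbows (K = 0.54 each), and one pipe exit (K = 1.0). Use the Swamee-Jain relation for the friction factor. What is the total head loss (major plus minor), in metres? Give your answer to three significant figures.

H_L ≈ 9.64 m

V = 4Q/(πD²) = 1.133 m/s; V²/2g = 0.06539 m
Re = 1.79×10^5, ε/D = 1.12×10^-5 → f = 0.01596 (Swamee-Jain)
Major: h_f = f(L/D)·V²/2g = 0.01596·9040·0.06539 = 9.436 m
Minor: ΣK = 3.16; h_m = ΣK·V²/2g = 0.2066 m
Total H_L = 9.436 + 0.2066 = 9.642 m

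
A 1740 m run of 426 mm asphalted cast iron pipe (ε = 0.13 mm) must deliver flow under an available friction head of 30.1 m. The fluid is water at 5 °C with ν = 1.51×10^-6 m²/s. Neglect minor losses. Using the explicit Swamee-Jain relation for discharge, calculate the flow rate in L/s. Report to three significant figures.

Q ≈ 431 L/s

Swamee-Jain (Type II): Q = -0.965·√(gD⁵h_f/L)·ln[ε/(3.7D) + √(3.17ν²L/(gD³h_f))]
√(gD⁵h_f/L) = √(9.81·0.426⁵·30.1/1740) = 0.04879
ε/(3.7D) = 8.25×10^-5; √(3.17ν²L/(gD³h_f)) = 2.35×10^-5
Q = -0.965·0.04879·ln(1.059×10^-4) = 0.4310 m³/s
Check: V = 3.02 m/s, Re = 8.53×10^5, f = 0.01592, h_f = 30.3 m ≈ 30.1 m ✓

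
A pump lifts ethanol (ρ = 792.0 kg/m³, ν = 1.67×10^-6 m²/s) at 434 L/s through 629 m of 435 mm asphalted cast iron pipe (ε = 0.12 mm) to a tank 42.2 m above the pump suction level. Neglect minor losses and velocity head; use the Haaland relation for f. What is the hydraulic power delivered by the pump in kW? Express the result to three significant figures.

V = 4Q/(πD²) = 2.920 m/s; Re = 7.61×10^5; ε/D = 2.76×10^-4; f = 0.01557
h_f = f(L/D)V²/2g = 9.785 m
Total head H = z + h_f = 42.2 + 9.785 = 51.98 m
P_hyd = ρgQH = 792.0·9.81·0.434·51.98 = 175.3 kW

P_hyd ≈ 175 kW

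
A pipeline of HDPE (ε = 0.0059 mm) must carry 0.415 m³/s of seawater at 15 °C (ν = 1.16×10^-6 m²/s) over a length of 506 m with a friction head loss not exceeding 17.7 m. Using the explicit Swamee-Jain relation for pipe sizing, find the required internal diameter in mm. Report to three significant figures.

D ≈ 345 mm

Swamee-Jain (Type III): D = 0.66·[ε^1.25·(LQ²/(gh_f))^4.75 + ν·Q^9.4·(L/(gh_f))^5.2]^0.04
LQ²/(gh_f) = 0.5019; L/(gh_f) = 2.914
Term 1 = ε^1.25·(…)^4.75 = 1.10×10^-8; Term 2 = ν·Q^9.4·(…)^5.2 = 7.75×10^-8
D = 0.66·(1.10×10^-8 + 7.75×10^-8)^0.04 = 0.3447 m = 345 mm
Check: V = 4.45 m/s, Re = 1.32×10^6, f = 0.01156, h_f = 17.1 m ≈ 17.7 m ✓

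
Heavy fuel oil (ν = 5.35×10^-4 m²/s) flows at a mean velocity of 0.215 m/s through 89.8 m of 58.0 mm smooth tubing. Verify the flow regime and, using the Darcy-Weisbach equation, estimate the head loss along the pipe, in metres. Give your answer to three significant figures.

Re = VD/ν = 0.215·0.05800/5.35×10^-4 = 23.3 → laminar (Re < 2300)
f = 64/Re = 2.746
h_f = f(L/D)V²/(2g) = 2.746·(89.8/0.05800)·0.215²/(2·9.81) = 10.02 m

h_f ≈ 10.0 m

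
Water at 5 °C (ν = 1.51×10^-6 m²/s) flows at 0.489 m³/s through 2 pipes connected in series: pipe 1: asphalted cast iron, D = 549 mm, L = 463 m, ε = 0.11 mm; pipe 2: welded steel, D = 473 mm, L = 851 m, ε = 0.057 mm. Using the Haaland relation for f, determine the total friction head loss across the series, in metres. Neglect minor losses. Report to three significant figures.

H ≈ 12.5 m

Pipe 1: V = 2.066 m/s, Re = 7.51×10^5, ε/D = 2.00×10^-4, f = 0.01485, h_1 = f(L/D)V²/2g = 2.723 m
Pipe 2: V = 2.783 m/s, Re = 8.72×10^5, ε/D = 1.21×10^-4, f = 0.01376, h_2 = f(L/D)V²/2g = 9.772 m
Series → Q common, losses add: H = Σh = 12.50 m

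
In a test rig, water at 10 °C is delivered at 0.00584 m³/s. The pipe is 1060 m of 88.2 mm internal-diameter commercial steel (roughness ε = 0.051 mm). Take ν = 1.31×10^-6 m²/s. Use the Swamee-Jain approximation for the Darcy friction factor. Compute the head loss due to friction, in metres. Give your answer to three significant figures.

h_f ≈ 12.3 m

V = 4Q/(πD²) = 4·0.00584/(π·0.0882²) = 0.9558 m/s
Re = VD/ν = 0.9558·0.0882/1.31×10^-6 = 6.44×10^4 → turbulent
ε/D = 0.051/88.2 = 5.78×10^-4
Swamee-Jain: f = 0.02201
h_f = f(L/D)V²/(2g) = 0.02201·(1060/0.0882)·0.9558²/(2·9.81) = 12.32 m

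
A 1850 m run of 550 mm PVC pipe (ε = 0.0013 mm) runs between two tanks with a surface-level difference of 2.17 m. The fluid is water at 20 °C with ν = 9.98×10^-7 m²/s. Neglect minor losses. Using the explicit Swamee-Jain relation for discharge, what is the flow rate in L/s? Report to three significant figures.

Q ≈ 234 L/s

Swamee-Jain (Type II): Q = -0.965·√(gD⁵h_f/L)·ln[ε/(3.7D) + √(3.17ν²L/(gD³h_f))]
√(gD⁵h_f/L) = √(9.81·0.550⁵·2.17/1850) = 0.02406
ε/(3.7D) = 6.39×10^-7; √(3.17ν²L/(gD³h_f)) = 4.06×10^-5
Q = -0.965·0.02406·ln(4.125×10^-5) = 0.2345 m³/s
Check: V = 0.987 m/s, Re = 5.44×10^5, f = 0.01294, h_f = 2.16 m ≈ 2.17 m ✓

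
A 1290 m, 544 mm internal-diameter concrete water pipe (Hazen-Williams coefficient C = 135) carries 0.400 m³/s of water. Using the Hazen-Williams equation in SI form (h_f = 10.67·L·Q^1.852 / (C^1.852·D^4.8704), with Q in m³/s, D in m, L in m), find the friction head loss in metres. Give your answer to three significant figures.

h_f = 10.67·1290·0.400^1.852 / (135^1.852·0.544^4.8704) = 5.548 m

h_f ≈ 5.55 m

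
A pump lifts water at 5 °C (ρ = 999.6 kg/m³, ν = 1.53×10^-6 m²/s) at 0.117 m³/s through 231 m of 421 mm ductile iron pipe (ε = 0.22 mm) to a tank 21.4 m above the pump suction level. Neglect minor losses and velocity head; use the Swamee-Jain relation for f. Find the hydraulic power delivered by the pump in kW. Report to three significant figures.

V = 4Q/(πD²) = 0.8405 m/s; Re = 2.31×10^5; ε/D = 5.23×10^-4; f = 0.01882
h_f = f(L/D)V²/2g = 0.3718 m
Total head H = z + h_f = 21.4 + 0.3718 = 21.77 m
P_hyd = ρgQH = 999.6·9.81·0.117·21.77 = 24.98 kW

P_hyd ≈ 25.0 kW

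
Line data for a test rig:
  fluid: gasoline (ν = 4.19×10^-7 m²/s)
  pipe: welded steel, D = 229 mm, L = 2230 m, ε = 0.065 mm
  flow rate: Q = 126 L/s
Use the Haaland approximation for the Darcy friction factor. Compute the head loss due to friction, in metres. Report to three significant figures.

V = 4Q/(πD²) = 4·0.126/(π·0.229²) = 3.059 m/s
Re = VD/ν = 3.059·0.229/4.19×10^-7 = 1.67×10^6 → turbulent
ε/D = 0.065/229 = 2.84×10^-4
Haaland: f = 0.01520
h_f = f(L/D)V²/(2g) = 0.01520·(2230/0.229)·3.059²/(2·9.81) = 70.61 m

h_f ≈ 70.6 m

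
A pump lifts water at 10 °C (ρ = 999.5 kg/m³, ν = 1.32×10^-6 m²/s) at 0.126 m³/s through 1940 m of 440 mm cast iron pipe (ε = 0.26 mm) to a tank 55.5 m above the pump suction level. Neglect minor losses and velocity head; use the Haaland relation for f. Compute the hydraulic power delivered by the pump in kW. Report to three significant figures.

V = 4Q/(πD²) = 0.8287 m/s; Re = 2.76×10^5; ε/D = 5.91×10^-4; f = 0.01867
h_f = f(L/D)V²/2g = 2.882 m
Total head H = z + h_f = 55.5 + 2.882 = 58.38 m
P_hyd = ρgQH = 999.5·9.81·0.126·58.38 = 72.13 kW

P_hyd ≈ 72.1 kW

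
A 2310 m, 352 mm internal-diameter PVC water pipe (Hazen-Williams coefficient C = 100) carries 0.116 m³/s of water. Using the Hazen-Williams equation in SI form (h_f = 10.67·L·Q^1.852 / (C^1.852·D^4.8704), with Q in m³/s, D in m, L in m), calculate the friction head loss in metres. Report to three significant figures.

h_f ≈ 14.6 m

h_f = 10.67·2310·0.116^1.852 / (100^1.852·0.352^4.8704) = 14.58 m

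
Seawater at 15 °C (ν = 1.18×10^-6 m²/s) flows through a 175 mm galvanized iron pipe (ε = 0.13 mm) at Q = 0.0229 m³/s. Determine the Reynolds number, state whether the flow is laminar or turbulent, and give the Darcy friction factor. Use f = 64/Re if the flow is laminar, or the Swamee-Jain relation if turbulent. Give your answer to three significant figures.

V = 4Q/(πD²) = 0.9521 m/s
Re = VD/ν = 0.9521·0.175/1.18×10^-6 = 1.41×10^5
Re > 4000 → turbulent; ε/D = 7.43×10^-4
Swamee-Jain: f = 0.02069

Re ≈ 1.41×10^5; turbulent; f ≈ 0.0207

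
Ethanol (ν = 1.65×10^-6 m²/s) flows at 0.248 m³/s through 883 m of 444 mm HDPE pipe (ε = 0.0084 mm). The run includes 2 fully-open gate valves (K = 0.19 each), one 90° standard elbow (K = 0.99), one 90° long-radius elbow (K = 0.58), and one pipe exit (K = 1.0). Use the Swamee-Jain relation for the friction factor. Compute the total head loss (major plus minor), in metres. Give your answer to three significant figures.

H_L ≈ 3.95 m

V = 4Q/(πD²) = 1.602 m/s; V²/2g = 0.1308 m
Re = 4.31×10^5, ε/D = 1.89×10^-5 → f = 0.01372 (Swamee-Jain)
Major: h_f = f(L/D)·V²/2g = 0.01372·1989·0.1308 = 3.568 m
Minor: ΣK = 2.95; h_m = ΣK·V²/2g = 0.3858 m
Total H_L = 3.568 + 0.3858 = 3.954 m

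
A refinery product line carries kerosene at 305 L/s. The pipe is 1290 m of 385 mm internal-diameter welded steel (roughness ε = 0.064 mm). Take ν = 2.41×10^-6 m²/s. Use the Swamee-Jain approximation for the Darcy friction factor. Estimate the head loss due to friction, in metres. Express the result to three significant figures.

V = 4Q/(πD²) = 4·0.305/(π·0.385²) = 2.620 m/s
Re = VD/ν = 2.620·0.385/2.41×10^-6 = 4.19×10^5 → turbulent
ε/D = 0.064/385 = 1.66×10^-4
Swamee-Jain: f = 0.01545
h_f = f(L/D)V²/(2g) = 0.01545·(1290/0.385)·2.620²/(2·9.81) = 18.11 m

h_f ≈ 18.1 m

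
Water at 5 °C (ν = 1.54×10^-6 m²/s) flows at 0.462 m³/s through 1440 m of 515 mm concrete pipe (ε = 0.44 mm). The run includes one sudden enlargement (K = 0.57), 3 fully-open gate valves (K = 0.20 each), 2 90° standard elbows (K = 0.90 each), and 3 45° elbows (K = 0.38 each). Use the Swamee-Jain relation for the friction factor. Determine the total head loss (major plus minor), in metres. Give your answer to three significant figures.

V = 4Q/(πD²) = 2.218 m/s; V²/2g = 0.2507 m
Re = 7.42×10^5, ε/D = 8.54×10^-4 → f = 0.01947 (Swamee-Jain)
Major: h_f = f(L/D)·V²/2g = 0.01947·2796·0.2507 = 13.65 m
Minor: ΣK = 4.11; h_m = ΣK·V²/2g = 1.030 m
Total H_L = 13.65 + 1.030 = 14.68 m

H_L ≈ 14.7 m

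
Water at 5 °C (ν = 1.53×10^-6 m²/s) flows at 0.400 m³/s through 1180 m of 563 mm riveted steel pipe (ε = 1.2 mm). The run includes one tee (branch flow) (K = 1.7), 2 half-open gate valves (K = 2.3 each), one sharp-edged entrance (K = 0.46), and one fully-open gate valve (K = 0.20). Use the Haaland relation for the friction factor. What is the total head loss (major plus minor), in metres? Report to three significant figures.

H_L ≈ 7.57 m

V = 4Q/(πD²) = 1.607 m/s; V²/2g = 0.1316 m
Re = 5.91×10^5, ε/D = 0.00213 → f = 0.02413 (Haaland)
Major: h_f = f(L/D)·V²/2g = 0.02413·2096·0.1316 = 6.655 m
Minor: ΣK = 6.96; h_m = ΣK·V²/2g = 0.9158 m
Total H_L = 6.655 + 0.9158 = 7.571 m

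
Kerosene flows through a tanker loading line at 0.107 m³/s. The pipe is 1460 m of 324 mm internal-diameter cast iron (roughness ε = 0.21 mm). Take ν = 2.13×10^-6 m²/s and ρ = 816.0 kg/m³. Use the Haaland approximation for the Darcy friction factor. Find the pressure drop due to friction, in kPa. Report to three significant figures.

V = 4Q/(πD²) = 4·0.107/(π·0.324²) = 1.298 m/s
Re = VD/ν = 1.298·0.324/2.13×10^-6 = 1.97×10^5 → turbulent
ε/D = 0.21/324 = 6.48×10^-4
Haaland: f = 0.01940
h_f = f(L/D)V²/(2g) = 0.01940·(1460/0.324)·1.298²/(2·9.81) = 7.504 m
Δp = ρg·h_f = 816.0·9.81·7.504 = 60.07 kPa

Δp ≈ 60.1 kPa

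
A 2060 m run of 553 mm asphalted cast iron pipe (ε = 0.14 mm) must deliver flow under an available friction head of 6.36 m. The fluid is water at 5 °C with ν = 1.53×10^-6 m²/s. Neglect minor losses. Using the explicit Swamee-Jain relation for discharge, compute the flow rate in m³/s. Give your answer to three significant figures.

Swamee-Jain (Type II): Q = -0.965·√(gD⁵h_f/L)·ln[ε/(3.7D) + √(3.17ν²L/(gD³h_f))]
√(gD⁵h_f/L) = √(9.81·0.553⁵·6.36/2060) = 0.03958
ε/(3.7D) = 6.84×10^-5; √(3.17ν²L/(gD³h_f)) = 3.81×10^-5
Q = -0.965·0.03958·ln(1.065×10^-4) = 0.3494 m³/s
Check: V = 1.45 m/s, Re = 5.26×10^5, f = 0.01593, h_f = 6.40 m ≈ 6.36 m ✓

Q ≈ 0.349 m³/s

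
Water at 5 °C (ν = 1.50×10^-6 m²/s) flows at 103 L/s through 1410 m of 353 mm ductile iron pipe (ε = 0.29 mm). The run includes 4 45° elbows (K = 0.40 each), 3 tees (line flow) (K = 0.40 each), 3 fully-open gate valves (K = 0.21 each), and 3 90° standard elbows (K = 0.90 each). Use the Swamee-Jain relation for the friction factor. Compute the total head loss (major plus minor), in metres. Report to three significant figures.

H_L ≈ 4.90 m

V = 4Q/(πD²) = 1.052 m/s; V²/2g = 0.05645 m
Re = 2.48×10^5, ε/D = 8.22×10^-4 → f = 0.02018 (Swamee-Jain)
Major: h_f = f(L/D)·V²/2g = 0.02018·3994·0.05645 = 4.551 m
Minor: ΣK = 6.13; h_m = ΣK·V²/2g = 0.3461 m
Total H_L = 4.551 + 0.3461 = 4.897 m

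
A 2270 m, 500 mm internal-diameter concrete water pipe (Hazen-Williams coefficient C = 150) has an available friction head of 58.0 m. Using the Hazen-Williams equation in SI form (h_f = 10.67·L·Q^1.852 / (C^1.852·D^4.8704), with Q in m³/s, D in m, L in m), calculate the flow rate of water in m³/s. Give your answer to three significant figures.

Q ≈ 0.932 m³/s

Rearranging: Q = [h_f·C^1.852·D^4.8704 / (10.67·L)]^(1/1.852)
Q = [58.0·150^1.852·0.500^4.8704 / (10.67·2270)]^0.540 = 0.9318 m³/s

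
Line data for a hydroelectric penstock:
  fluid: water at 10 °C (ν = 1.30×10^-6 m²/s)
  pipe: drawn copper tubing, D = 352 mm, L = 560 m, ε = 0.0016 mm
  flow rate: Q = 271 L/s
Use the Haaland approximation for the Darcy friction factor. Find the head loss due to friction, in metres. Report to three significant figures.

h_f ≈ 7.68 m

V = 4Q/(πD²) = 4·0.271/(π·0.352²) = 2.785 m/s
Re = VD/ν = 2.785·0.352/1.30×10^-6 = 7.54×10^5 → turbulent
ε/D = 0.0016/352 = 4.55×10^-6
Haaland: f = 0.01222
h_f = f(L/D)V²/(2g) = 0.01222·(560/0.352)·2.785²/(2·9.81) = 7.684 m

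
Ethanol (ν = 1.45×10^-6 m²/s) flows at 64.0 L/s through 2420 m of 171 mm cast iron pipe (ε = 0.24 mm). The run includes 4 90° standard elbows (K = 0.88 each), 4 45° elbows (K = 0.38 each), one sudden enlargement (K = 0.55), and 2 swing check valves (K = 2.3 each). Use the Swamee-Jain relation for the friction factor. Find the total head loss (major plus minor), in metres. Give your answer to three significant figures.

H_L ≈ 128 m

V = 4Q/(πD²) = 2.787 m/s; V²/2g = 0.3958 m
Re = 3.29×10^5, ε/D = 0.00140 → f = 0.02221 (Swamee-Jain)
Major: h_f = f(L/D)·V²/2g = 0.02221·14152·0.3958 = 124.4 m
Minor: ΣK = 10.2; h_m = ΣK·V²/2g = 4.033 m
Total H_L = 124.4 + 4.033 = 128.4 m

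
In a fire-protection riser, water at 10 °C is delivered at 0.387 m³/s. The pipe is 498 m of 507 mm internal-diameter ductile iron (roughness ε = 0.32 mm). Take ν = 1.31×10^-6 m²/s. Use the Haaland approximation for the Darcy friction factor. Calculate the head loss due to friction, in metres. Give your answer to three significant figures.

V = 4Q/(πD²) = 4·0.387/(π·0.507²) = 1.917 m/s
Re = VD/ν = 1.917·0.507/1.31×10^-6 = 7.42×10^5 → turbulent
ε/D = 0.32/507 = 6.31×10^-4
Haaland: f = 0.01814
h_f = f(L/D)V²/(2g) = 0.01814·(498/0.507)·1.917²/(2·9.81) = 3.337 m

h_f ≈ 3.34 m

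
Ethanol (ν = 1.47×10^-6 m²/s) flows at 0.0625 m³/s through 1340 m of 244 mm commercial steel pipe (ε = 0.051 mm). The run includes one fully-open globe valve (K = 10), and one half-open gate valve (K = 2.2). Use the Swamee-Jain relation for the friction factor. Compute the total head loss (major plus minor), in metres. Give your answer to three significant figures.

H_L ≈ 9.60 m

V = 4Q/(πD²) = 1.337 m/s; V²/2g = 0.09106 m
Re = 2.22×10^5, ε/D = 2.09×10^-4 → f = 0.01697 (Swamee-Jain)
Major: h_f = f(L/D)·V²/2g = 0.01697·5492·0.09106 = 8.486 m
Minor: ΣK = 12.2; h_m = ΣK·V²/2g = 1.111 m
Total H_L = 8.486 + 1.111 = 9.597 m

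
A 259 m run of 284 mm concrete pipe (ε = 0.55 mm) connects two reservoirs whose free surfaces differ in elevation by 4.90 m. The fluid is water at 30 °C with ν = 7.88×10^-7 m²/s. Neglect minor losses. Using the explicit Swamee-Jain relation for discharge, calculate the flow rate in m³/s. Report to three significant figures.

Q ≈ 0.134 m³/s

Swamee-Jain (Type II): Q = -0.965·√(gD⁵h_f/L)·ln[ε/(3.7D) + √(3.17ν²L/(gD³h_f))]
√(gD⁵h_f/L) = √(9.81·0.284⁵·4.90/259) = 0.01852
ε/(3.7D) = 5.23×10^-4; √(3.17ν²L/(gD³h_f)) = 2.15×10^-5
Q = -0.965·0.01852·ln(5.449×10^-4) = 0.1343 m³/s
Check: V = 2.12 m/s, Re = 7.64×10^5, f = 0.02356, h_f = 4.92 m ≈ 4.90 m ✓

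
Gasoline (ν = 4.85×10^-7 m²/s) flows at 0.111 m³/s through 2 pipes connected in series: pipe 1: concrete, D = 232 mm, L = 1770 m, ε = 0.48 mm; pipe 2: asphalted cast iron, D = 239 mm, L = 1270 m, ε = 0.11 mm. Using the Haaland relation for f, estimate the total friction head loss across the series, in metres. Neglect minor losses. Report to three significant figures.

Pipe 1: V = 2.626 m/s, Re = 1.26×10^6, ε/D = 0.00207, f = 0.02381, h_1 = f(L/D)V²/2g = 63.83 m
Pipe 2: V = 2.474 m/s, Re = 1.22×10^6, ε/D = 4.60×10^-4, f = 0.01681, h_2 = f(L/D)V²/2g = 27.87 m
Series → Q common, losses add: H = Σh = 91.70 m

H ≈ 91.7 m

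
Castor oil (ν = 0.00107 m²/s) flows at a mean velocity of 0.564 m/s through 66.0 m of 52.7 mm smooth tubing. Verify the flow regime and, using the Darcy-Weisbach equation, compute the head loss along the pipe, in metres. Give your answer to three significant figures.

Re = VD/ν = 0.564·0.05270/0.00107 = 27.8 → laminar (Re < 2300)
f = 64/Re = 2.304
h_f = f(L/D)V²/(2g) = 2.304·(66.0/0.05270)·0.564²/(2·9.81) = 46.78 m

h_f ≈ 46.8 m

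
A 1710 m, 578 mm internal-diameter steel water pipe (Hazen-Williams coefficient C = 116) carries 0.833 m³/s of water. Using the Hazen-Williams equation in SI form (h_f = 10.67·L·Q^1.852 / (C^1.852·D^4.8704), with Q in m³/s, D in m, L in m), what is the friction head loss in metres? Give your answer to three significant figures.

h_f ≈ 28.2 m

h_f = 10.67·1710·0.833^1.852 / (116^1.852·0.578^4.8704) = 28.20 m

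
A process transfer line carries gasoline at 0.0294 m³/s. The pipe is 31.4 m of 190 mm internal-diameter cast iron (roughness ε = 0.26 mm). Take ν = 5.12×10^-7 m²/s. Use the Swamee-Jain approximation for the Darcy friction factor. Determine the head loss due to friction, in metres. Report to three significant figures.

h_f ≈ 0.199 m

V = 4Q/(πD²) = 4·0.0294/(π·0.190²) = 1.037 m/s
Re = VD/ν = 1.037·0.190/5.12×10^-7 = 3.85×10^5 → turbulent
ε/D = 0.26/190 = 0.00137
Swamee-Jain: f = 0.02198
h_f = f(L/D)V²/(2g) = 0.02198·(31.4/0.190)·1.037²/(2·9.81) = 0.1990 m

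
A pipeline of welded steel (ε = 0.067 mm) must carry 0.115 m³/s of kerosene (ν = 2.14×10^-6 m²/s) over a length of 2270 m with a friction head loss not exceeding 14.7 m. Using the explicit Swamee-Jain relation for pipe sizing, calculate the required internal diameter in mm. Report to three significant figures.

Swamee-Jain (Type III): D = 0.66·[ε^1.25·(LQ²/(gh_f))^4.75 + ν·Q^9.4·(L/(gh_f))^5.2]^0.04
LQ²/(gh_f) = 0.2082; L/(gh_f) = 15.74
Term 1 = ε^1.25·(…)^4.75 = 3.51×10^-9; Term 2 = ν·Q^9.4·(…)^5.2 = 5.32×10^-9
D = 0.66·(3.51×10^-9 + 5.32×10^-9)^0.04 = 0.3143 m = 314 mm
Check: V = 1.48 m/s, Re = 2.18×10^5, f = 0.01704, h_f = 13.8 m ≈ 14.7 m ✓

D ≈ 314 mm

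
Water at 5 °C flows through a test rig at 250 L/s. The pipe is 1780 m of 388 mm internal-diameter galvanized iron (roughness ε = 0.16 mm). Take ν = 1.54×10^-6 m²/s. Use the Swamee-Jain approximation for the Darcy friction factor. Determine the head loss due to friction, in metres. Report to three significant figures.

V = 4Q/(πD²) = 4·0.250/(π·0.388²) = 2.114 m/s
Re = VD/ν = 2.114·0.388/1.54×10^-6 = 5.33×10^5 → turbulent
ε/D = 0.16/388 = 4.12×10^-4
Swamee-Jain: f = 0.01714
h_f = f(L/D)V²/(2g) = 0.01714·(1780/0.388)·2.114²/(2·9.81) = 17.92 m

h_f ≈ 17.9 m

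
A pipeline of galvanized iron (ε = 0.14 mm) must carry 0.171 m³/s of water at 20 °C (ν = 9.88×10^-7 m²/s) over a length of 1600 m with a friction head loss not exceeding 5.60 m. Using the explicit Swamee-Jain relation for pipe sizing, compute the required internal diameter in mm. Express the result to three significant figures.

Swamee-Jain (Type III): D = 0.66·[ε^1.25·(LQ²/(gh_f))^4.75 + ν·Q^9.4·(L/(gh_f))^5.2]^0.04
LQ²/(gh_f) = 0.8516; L/(gh_f) = 29.12
Term 1 = ε^1.25·(…)^4.75 = 7.10×10^-6; Term 2 = ν·Q^9.4·(…)^5.2 = 2.51×10^-6
D = 0.66·(7.10×10^-6 + 2.51×10^-6)^0.04 = 0.4158 m = 416 mm
Check: V = 1.26 m/s, Re = 5.30×10^5, f = 0.01660, h_f = 5.16 m ≈ 5.60 m ✓

D ≈ 416 mm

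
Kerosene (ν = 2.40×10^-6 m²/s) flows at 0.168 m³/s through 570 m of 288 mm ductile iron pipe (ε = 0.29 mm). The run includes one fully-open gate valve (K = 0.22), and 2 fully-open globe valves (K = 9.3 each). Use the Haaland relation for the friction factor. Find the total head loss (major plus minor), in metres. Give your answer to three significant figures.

H_L ≈ 20.2 m

V = 4Q/(πD²) = 2.579 m/s; V²/2g = 0.3390 m
Re = 3.09×10^5, ε/D = 0.00101 → f = 0.02053 (Haaland)
Major: h_f = f(L/D)·V²/2g = 0.02053·1979·0.3390 = 13.77 m
Minor: ΣK = 18.8; h_m = ΣK·V²/2g = 6.380 m
Total H_L = 13.77 + 6.380 = 20.15 m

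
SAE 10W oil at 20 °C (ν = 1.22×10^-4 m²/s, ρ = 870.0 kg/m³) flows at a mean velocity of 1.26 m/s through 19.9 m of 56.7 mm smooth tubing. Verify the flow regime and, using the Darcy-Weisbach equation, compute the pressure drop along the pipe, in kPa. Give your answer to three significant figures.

Δp ≈ 26.5 kPa

Re = VD/ν = 1.26·0.05670/1.22×10^-4 = 586 → laminar (Re < 2300)
f = 64/Re = 0.1093
h_f = f(L/D)V²/(2g) = 0.1093·(19.9/0.05670)·1.26²/(2·9.81) = 3.104 m
Δp = ρg·h_f = 870.0·9.81·3.104 = 26.49 kPa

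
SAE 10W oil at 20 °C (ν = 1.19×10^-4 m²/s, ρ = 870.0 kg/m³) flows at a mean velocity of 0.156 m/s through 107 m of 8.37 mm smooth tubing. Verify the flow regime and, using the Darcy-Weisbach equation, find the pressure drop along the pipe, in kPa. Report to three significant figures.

Re = VD/ν = 0.156·0.008370/1.19×10^-4 = 11.0 → laminar (Re < 2300)
f = 64/Re = 5.833
h_f = f(L/D)V²/(2g) = 5.833·(107/0.008370)·0.156²/(2·9.81) = 92.49 m
Δp = ρg·h_f = 870.0·9.81·92.49 = 789.4 kPa

Δp ≈ 789 kPa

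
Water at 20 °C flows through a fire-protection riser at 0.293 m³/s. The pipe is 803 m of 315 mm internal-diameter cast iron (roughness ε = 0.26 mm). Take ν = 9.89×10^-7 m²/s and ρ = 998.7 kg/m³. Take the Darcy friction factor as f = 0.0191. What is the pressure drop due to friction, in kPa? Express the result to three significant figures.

V = 4Q/(πD²) = 4·0.293/(π·0.315²) = 3.760 m/s
h_f = f(L/D)V²/(2g) = 0.01910·(803/0.315)·3.760²/(2·9.81) = 35.08 m
Δp = ρg·h_f = 998.7·9.81·35.08 = 343.7 kPa

Δp ≈ 344 kPa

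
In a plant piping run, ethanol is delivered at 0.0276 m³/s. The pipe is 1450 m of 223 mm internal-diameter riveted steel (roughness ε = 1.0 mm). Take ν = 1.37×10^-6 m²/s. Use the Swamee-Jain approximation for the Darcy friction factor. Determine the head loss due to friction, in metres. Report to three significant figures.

V = 4Q/(πD²) = 4·0.0276/(π·0.223²) = 0.7067 m/s
Re = VD/ν = 0.7067·0.223/1.37×10^-6 = 1.15×10^5 → turbulent
ε/D = 1.0/223 = 0.00448
Swamee-Jain: f = 0.03051
h_f = f(L/D)V²/(2g) = 0.03051·(1450/0.223)·0.7067²/(2·9.81) = 5.049 m

h_f ≈ 5.05 m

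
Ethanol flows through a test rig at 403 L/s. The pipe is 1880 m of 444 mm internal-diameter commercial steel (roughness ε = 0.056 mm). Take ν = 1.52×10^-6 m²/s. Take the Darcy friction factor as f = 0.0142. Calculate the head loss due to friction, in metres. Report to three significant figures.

h_f ≈ 20.8 m

V = 4Q/(πD²) = 4·0.403/(π·0.444²) = 2.603 m/s
h_f = f(L/D)V²/(2g) = 0.01420·(1880/0.444)·2.603²/(2·9.81) = 20.76 m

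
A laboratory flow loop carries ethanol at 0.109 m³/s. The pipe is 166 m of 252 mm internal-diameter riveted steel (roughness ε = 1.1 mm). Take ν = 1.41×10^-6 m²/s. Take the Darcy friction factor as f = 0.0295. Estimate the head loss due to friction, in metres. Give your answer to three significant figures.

h_f ≈ 4.73 m

V = 4Q/(πD²) = 4·0.109/(π·0.252²) = 2.185 m/s
h_f = f(L/D)V²/(2g) = 0.02950·(166/0.252)·2.185²/(2·9.81) = 4.730 m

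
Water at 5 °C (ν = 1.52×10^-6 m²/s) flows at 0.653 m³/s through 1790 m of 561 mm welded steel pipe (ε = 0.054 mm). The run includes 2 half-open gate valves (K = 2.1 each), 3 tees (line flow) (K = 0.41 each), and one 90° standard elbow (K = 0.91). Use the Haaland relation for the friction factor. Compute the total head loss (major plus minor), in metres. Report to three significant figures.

V = 4Q/(πD²) = 2.642 m/s; V²/2g = 0.3557 m
Re = 9.75×10^5, ε/D = 9.63×10^-5 → f = 0.01330 (Haaland)
Major: h_f = f(L/D)·V²/2g = 0.01330·3191·0.3557 = 15.09 m
Minor: ΣK = 6.34; h_m = ΣK·V²/2g = 2.255 m
Total H_L = 15.09 + 2.255 = 17.35 m

H_L ≈ 17.3 m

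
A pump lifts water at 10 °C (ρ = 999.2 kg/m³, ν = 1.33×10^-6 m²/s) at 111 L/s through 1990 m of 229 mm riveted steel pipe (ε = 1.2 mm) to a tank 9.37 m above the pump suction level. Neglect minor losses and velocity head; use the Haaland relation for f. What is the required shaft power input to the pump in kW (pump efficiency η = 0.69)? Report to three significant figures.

P_shaft ≈ 172 kW

V = 4Q/(πD²) = 2.695 m/s; Re = 4.64×10^5; ε/D = 0.00524; f = 0.03105
h_f = f(L/D)V²/2g = 99.88 m
Total head H = z + h_f = 9.37 + 99.88 = 109.2 m
P_hyd = ρgQH = 999.2·9.81·0.111·109.2 = 118.9 kW
P_shaft = P_hyd/η = 118.9/0.69 = 172.3 kW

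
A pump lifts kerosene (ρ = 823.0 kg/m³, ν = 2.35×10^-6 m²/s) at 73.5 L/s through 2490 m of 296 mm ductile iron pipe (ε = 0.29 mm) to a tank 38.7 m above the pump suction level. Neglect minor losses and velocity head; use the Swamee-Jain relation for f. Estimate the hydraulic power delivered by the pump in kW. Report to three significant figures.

P_hyd ≈ 29.3 kW

V = 4Q/(πD²) = 1.068 m/s; Re = 1.35×10^5; ε/D = 9.80×10^-4; f = 0.02170
h_f = f(L/D)V²/2g = 10.62 m
Total head H = z + h_f = 38.7 + 10.62 = 49.32 m
P_hyd = ρgQH = 823.0·9.81·0.0735·49.32 = 29.27 kW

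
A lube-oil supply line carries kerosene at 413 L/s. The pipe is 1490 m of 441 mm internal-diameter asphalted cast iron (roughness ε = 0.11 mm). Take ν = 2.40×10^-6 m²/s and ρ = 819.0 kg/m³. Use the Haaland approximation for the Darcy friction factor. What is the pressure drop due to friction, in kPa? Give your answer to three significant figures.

Δp ≈ 159 kPa

V = 4Q/(πD²) = 4·0.413/(π·0.441²) = 2.704 m/s
Re = VD/ν = 2.704·0.441/2.40×10^-6 = 4.97×10^5 → turbulent
ε/D = 0.11/441 = 2.49×10^-4
Haaland: f = 0.01574
h_f = f(L/D)V²/(2g) = 0.01574·(1490/0.441)·2.704²/(2·9.81) = 19.82 m
Δp = ρg·h_f = 819.0·9.81·19.82 = 159.2 kPa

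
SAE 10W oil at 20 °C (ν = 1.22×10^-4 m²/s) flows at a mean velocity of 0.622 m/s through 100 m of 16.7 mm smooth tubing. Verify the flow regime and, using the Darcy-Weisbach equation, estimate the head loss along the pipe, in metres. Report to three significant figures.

h_f ≈ 88.8 m

Re = VD/ν = 0.622·0.01670/1.22×10^-4 = 85.1 → laminar (Re < 2300)
f = 64/Re = 0.7517
h_f = f(L/D)V²/(2g) = 0.7517·(100/0.01670)·0.622²/(2·9.81) = 88.76 m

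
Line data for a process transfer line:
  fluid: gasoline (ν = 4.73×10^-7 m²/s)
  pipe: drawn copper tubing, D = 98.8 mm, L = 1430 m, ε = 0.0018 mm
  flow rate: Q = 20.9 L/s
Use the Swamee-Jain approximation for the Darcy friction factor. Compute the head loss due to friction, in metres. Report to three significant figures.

h_f ≈ 71.8 m

V = 4Q/(πD²) = 4·0.0209/(π·0.0988²) = 2.726 m/s
Re = VD/ν = 2.726·0.0988/4.73×10^-7 = 5.69×10^5 → turbulent
ε/D = 0.0018/98.8 = 1.82×10^-5
Swamee-Jain: f = 0.01310
h_f = f(L/D)V²/(2g) = 0.01310·(1430/0.0988)·2.726²/(2·9.81) = 71.84 m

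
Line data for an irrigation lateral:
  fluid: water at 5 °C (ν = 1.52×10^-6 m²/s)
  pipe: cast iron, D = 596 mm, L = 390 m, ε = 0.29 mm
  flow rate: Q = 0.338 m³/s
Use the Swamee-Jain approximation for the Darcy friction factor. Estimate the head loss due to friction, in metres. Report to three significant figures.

V = 4Q/(πD²) = 4·0.338/(π·0.596²) = 1.212 m/s
Re = VD/ν = 1.212·0.596/1.52×10^-6 = 4.75×10^5 → turbulent
ε/D = 0.29/596 = 4.87×10^-4
Swamee-Jain: f = 0.01774
h_f = f(L/D)V²/(2g) = 0.01774·(390/0.596)·1.212²/(2·9.81) = 0.8684 m

h_f ≈ 0.868 m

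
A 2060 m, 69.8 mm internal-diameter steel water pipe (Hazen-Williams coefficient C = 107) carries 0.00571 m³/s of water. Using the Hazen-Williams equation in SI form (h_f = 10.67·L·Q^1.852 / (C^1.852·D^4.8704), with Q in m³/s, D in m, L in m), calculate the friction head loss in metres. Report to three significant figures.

h_f = 10.67·2060·0.00571^1.852 / (107^1.852·0.0698^4.8704) = 114.8 m

h_f ≈ 115 m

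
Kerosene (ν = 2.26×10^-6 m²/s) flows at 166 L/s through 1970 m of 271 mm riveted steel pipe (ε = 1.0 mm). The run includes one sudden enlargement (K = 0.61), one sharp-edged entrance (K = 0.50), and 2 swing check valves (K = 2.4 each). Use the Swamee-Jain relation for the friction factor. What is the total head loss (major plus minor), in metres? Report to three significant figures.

V = 4Q/(πD²) = 2.878 m/s; V²/2g = 0.4221 m
Re = 3.45×10^5, ε/D = 0.00369 → f = 0.02823 (Swamee-Jain)
Major: h_f = f(L/D)·V²/2g = 0.02823·7269·0.4221 = 86.62 m
Minor: ΣK = 5.91; h_m = ΣK·V²/2g = 2.495 m
Total H_L = 86.62 + 2.495 = 89.12 m

H_L ≈ 89.1 m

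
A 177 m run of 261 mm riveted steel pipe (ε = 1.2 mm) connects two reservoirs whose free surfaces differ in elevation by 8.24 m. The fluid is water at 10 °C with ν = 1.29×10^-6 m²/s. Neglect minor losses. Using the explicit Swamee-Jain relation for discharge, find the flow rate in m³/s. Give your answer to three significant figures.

Q ≈ 0.151 m³/s

Swamee-Jain (Type II): Q = -0.965·√(gD⁵h_f/L)·ln[ε/(3.7D) + √(3.17ν²L/(gD³h_f))]
√(gD⁵h_f/L) = √(9.81·0.261⁵·8.24/177) = 0.02352
ε/(3.7D) = 0.00124; √(3.17ν²L/(gD³h_f)) = 2.55×10^-5
Q = -0.965·0.02352·ln(0.001268) = 0.1514 m³/s
Check: V = 2.83 m/s, Re = 5.72×10^5, f = 0.02988, h_f = 8.27 m ≈ 8.24 m ✓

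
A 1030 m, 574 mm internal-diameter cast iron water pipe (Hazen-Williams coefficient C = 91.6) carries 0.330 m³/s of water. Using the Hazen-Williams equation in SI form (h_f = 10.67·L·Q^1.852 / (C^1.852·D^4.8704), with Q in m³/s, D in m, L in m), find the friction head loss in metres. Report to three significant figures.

h_f ≈ 4.90 m

h_f = 10.67·1030·0.330^1.852 / (91.6^1.852·0.574^4.8704) = 4.898 m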